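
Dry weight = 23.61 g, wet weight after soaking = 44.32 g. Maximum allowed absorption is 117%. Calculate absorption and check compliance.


Absorption = 87.7%
Compliant: Yes


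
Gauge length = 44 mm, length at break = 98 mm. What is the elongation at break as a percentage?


Extension = 98 - 44 = 54 mm
Elongation = 54 / 44 x 100 = 122.7%


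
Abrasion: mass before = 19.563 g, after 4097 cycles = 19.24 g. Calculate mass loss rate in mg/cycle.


Mass loss = 19.563 - 19.24 = 0.323 g
Rate = 0.323 / 4097 x 1000 = 0.079 mg/cycle


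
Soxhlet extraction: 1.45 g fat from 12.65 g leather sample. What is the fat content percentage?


Fat content = 1.45 / 12.65 x 100
Fat = 11.5%


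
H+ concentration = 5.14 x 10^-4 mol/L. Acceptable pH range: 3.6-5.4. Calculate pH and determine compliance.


pH = -log10(5.14 x 10^-4) = 3.29
Range: 3.6 to 5.4
Compliant: No


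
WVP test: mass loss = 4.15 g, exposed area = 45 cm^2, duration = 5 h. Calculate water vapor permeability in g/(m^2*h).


WVP = mass_loss / (area x time) x 10000
WVP = 4.15 / (45 x 5) x 10000
WVP = 4.15 / 225 x 10000 = 184.44 g/(m^2*h)


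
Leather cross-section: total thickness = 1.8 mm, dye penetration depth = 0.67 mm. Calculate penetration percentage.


37.2%

Penetration% = 0.67 / 1.8 x 100
Penetration = 37.2%


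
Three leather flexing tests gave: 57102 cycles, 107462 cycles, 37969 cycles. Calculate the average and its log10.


Average = 67511 cycles
log10 = 4.83


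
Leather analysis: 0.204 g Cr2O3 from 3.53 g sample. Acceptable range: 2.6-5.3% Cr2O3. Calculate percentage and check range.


Cr2O3 = 5.78%
Within range: No


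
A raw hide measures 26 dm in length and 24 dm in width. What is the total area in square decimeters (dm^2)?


Area = length x width
Area = 26 x 24 = 624 dm^2


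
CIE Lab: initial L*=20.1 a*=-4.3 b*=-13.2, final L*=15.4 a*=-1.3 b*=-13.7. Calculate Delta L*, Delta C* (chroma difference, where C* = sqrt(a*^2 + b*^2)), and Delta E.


Delta L* = -4.7
Delta C* = -0.12
Delta E = 5.60

Delta L* = 15.4 - 20.1 = -4.7
C1* = sqrt((-4.3)^2 + (-13.2)^2) = 13.883
C2* = sqrt((-1.3)^2 + (-13.7)^2) = 13.762
Delta C* = 13.762 - 13.883 = -0.12
Delta E = sqrt((-4.7)^2 + (3.0)^2 + (-0.5)^2) = 5.60


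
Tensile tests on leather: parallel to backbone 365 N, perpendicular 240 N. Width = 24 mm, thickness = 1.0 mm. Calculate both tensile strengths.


Parallel = 15.21 N/mm^2
Perpendicular = 10.00 N/mm^2

Area = 24 x 1.0 = 24.0 mm^2
TS (parallel) = 365 / 24.0 = 15.21 N/mm^2
TS (perpendicular) = 240 / 24.0 = 10.00 N/mm^2


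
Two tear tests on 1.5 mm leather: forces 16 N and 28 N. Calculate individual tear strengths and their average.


Tear 1 = 10.7 N/mm
Tear 2 = 18.7 N/mm
Average = 14.7 N/mm


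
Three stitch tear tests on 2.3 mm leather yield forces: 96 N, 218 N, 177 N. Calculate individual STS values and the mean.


STS1 = 96 / 2.3 = 41.7 N/mm
STS2 = 218 / 2.3 = 94.8 N/mm
STS3 = 177 / 2.3 = 77.0 N/mm
Mean = (41.7 + 94.8 + 77.0) / 3 = 71.2 N/mm


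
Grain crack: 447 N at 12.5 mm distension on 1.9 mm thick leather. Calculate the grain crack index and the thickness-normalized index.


Crack index = 35.8 N/mm
Normalized index = 18.8 N/mm per mm


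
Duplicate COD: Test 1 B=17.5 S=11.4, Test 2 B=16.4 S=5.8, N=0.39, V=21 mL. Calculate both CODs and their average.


COD1 = (17.5 - 11.4) x 0.39 x 8000 / 21 = 906.3 mg/L
COD2 = (16.4 - 5.8) x 0.39 x 8000 / 21 = 1574.9 mg/L
Average = (906.3 + 1574.9) / 2 = 1240.6 mg/L


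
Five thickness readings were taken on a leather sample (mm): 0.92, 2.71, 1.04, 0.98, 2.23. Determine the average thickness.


1.58 mm


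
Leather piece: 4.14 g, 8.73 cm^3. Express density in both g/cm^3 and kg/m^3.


Density = 4.14 / 8.73 = 0.474 g/cm^3
Convert: 0.474 x 1000 = 474 kg/m^3


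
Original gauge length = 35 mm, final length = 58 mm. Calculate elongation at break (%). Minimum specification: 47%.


Extension = 58 - 35 = 23 mm
Elongation = 23 / 35 x 100 = 65.7%
Minimum required: 47%
Meets specification: Yes


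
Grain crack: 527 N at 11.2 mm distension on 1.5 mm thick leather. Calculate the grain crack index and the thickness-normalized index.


Crack index = 527 / 11.2 = 47.1 N/mm
Normalized = 47.1 / 1.5 = 31.4 N/mm per mm


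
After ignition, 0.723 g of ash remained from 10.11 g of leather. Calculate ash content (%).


7.15%

Ash% = 0.723 / 10.11 x 100
Ash% = 7.15%


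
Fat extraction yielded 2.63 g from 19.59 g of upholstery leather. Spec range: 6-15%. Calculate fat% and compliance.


Fat content = 13.4%
Compliant: Yes

Fat% = 2.63 / 19.59 x 100 = 13.4%
Spec range: 6-15%
Compliant: Yes


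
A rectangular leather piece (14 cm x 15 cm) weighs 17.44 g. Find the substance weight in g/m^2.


830.5 g/m^2


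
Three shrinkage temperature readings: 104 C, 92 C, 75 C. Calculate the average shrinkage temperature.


90.3 C

Average = (104 + 92 + 75) / 3
Average = 271 / 3 = 90.3 C


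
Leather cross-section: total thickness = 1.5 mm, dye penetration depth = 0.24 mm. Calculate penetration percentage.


16.0%


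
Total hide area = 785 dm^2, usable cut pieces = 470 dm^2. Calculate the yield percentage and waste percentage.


Yield = 59.9%
Waste = 40.1%

Yield = 470 / 785 x 100 = 59.9%
Waste = 785 - 470 = 315 dm^2
Waste% = 100 - 59.9 = 40.1%


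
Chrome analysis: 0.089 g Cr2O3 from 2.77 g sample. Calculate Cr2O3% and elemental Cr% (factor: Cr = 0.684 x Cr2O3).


Cr2O3 = 3.21%
Cr = 2.20%

Cr2O3% = 0.089 / 2.77 x 100 = 3.21%
Cr% = 3.21 x 0.684 = 2.20%


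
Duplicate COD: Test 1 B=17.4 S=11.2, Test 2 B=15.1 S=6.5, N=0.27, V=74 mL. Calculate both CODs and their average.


COD1 = 181.0 mg/L
COD2 = 251.0 mg/L
Average = 216.0 mg/L


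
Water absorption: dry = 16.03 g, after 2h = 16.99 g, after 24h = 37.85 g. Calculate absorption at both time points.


WA (2h) = (16.99 - 16.03) / 16.03 x 100 = 6.0%
WA (24h) = (37.85 - 16.03) / 16.03 x 100 = 136.1%


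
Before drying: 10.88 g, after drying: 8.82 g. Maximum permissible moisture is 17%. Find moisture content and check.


Moisture content = 18.9%
Acceptable: No


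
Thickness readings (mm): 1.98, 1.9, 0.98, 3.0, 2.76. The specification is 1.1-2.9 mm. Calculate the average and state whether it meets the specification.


Sum = 10.62
Average = 10.62 / 5 = 2.12 mm
Specification range: 1.1 to 2.9 mm
Within spec: Yes


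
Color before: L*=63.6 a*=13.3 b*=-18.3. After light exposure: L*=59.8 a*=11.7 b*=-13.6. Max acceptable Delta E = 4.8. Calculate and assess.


dL = -3.8, da = -1.6, db = 4.7
dE = sqrt((-3.8)^2 + (-1.6)^2 + (4.7)^2) = 6.25
Max = 4.8
Passes: No


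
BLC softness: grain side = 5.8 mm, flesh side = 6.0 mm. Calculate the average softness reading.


Average = (5.8 + 6.0) / 2
Average = 5.90 mm


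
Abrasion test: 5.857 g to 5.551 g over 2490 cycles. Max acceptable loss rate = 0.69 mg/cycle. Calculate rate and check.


Loss = 5.857 - 5.551 = 0.306 g
Rate = 0.306 g / 2490 cycles x 1000 = 0.123 mg/cycle
Max = 0.69 mg/cycle
Passes: Yes


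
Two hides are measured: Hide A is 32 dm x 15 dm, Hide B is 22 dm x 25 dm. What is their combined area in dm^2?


Hide A area = 32 x 15 = 480 dm^2
Hide B area = 22 x 25 = 550 dm^2
Total = 480 + 550 = 1030 dm^2


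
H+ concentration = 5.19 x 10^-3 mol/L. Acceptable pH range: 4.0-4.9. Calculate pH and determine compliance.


pH = 2.28
Compliant: No


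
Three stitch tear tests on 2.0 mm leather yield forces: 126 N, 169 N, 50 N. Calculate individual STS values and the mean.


STS1 = 63.0 N/mm
STS2 = 84.5 N/mm
STS3 = 25.0 N/mm
Mean = 57.5 N/mm

STS1 = 126 / 2.0 = 63.0 N/mm
STS2 = 169 / 2.0 = 84.5 N/mm
STS3 = 50 / 2.0 = 25.0 N/mm
Mean = (63.0 + 84.5 + 25.0) / 3 = 57.5 N/mm


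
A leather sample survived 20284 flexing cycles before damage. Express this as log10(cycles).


log10(20284) = 4.31


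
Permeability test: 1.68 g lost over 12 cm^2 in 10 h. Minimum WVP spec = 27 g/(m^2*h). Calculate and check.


WVP = 1.68 / (12 x 10) x 10000 = 140.00 g/(m^2*h)
Minimum: 27 g/(m^2*h)
Meets spec: Yes


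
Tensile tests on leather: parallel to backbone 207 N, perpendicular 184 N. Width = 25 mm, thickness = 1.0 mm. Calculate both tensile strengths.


Area = 25 x 1.0 = 25.0 mm^2
TS (parallel) = 207 / 25.0 = 8.28 N/mm^2
TS (perpendicular) = 184 / 25.0 = 7.36 N/mm^2


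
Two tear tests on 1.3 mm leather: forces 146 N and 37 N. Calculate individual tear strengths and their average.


Tear 1 = 112.3 N/mm
Tear 2 = 28.5 N/mm
Average = 70.4 N/mm

Tear 1 = 146 / 1.3 = 112.3 N/mm
Tear 2 = 37 / 1.3 = 28.5 N/mm
Average = (112.3 + 28.5) / 2 = 70.4 N/mm


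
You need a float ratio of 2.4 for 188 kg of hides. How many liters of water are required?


451.2 L

Water = hide weight x target ratio
Water = 188 x 2.4 = 451.2 L


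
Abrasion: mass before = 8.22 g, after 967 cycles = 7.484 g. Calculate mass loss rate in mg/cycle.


Mass loss = 8.22 - 7.484 = 0.736 g
Rate = 0.736 / 967 x 1000 = 0.761 mg/cycle


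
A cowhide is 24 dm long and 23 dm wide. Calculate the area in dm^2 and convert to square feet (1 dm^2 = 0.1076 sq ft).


552 dm^2
59.40 sq ft

Area = 24 x 23 = 552 dm^2
Conversion: 552 x 0.1076 = 59.40 sq ft


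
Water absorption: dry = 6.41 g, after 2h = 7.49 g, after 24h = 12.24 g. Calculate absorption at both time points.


2h absorption = 16.8%
24h absorption = 91.0%

WA (2h) = (7.49 - 6.41) / 6.41 x 100 = 16.8%
WA (24h) = (12.24 - 6.41) / 6.41 x 100 = 91.0%


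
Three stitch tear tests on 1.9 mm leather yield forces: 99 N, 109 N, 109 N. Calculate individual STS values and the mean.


STS1 = 99 / 1.9 = 52.1 N/mm
STS2 = 109 / 1.9 = 57.4 N/mm
STS3 = 109 / 1.9 = 57.4 N/mm
Mean = (52.1 + 57.4 + 57.4) / 3 = 55.6 N/mm


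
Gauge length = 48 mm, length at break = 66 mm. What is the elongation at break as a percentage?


Extension = 66 - 48 = 18 mm
Elongation = 18 / 48 x 100 = 37.5%


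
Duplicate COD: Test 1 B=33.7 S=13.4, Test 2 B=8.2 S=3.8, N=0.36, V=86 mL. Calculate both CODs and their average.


COD1 = (33.7 - 13.4) x 0.36 x 8000 / 86 = 679.8 mg/L
COD2 = (8.2 - 3.8) x 0.36 x 8000 / 86 = 147.3 mg/L
Average = (679.8 + 147.3) / 2 = 413.6 mg/L


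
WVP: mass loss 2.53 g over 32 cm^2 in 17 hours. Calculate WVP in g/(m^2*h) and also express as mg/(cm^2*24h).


WVP = 46.51 g/(m^2*h)
Daily rate = 111.62 mg/(cm^2*24h)

WVP = 2.53 / (32 x 17) x 10000 = 46.51 g/(m^2*h)
Mass loss in mg = 2.53 x 1000 = 2530 mg
Per cm^2 per 24h in mg: 2530 x 24 / (32 x 17) = 60720 / 544 = 111.62 mg/(cm^2*24h)


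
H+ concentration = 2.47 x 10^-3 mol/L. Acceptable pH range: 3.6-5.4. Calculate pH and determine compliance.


pH = 2.61
Compliant: No

pH = -log10(2.47 x 10^-3) = 2.61
Range: 3.6 to 5.4
Compliant: No


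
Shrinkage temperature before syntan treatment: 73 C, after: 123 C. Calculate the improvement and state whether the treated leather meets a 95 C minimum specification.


Improvement = 50 C
Meets 95 C spec: Yes

Improvement = 123 - 73 = 50 C
Spec check: 123 C >= 95 C? Yes


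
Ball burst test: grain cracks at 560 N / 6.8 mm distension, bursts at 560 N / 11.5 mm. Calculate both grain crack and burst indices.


Crack index = 82.4 N/mm
Burst index = 48.7 N/mm


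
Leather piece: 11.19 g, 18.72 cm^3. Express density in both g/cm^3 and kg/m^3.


0.598 g/cm^3
598 kg/m^3

Density = 11.19 / 18.72 = 0.598 g/cm^3
Convert: 0.598 x 1000 = 598 kg/m^3


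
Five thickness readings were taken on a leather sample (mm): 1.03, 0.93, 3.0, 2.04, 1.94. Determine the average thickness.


Sum = 1.03 + 0.93 + 3.0 + 2.04 + 1.94 = 8.94
Average = 8.94 / 5 = 1.79 mm


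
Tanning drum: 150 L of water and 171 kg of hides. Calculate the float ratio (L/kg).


0.9

Float ratio = water / hide weight
Ratio = 150 / 171 = 0.9


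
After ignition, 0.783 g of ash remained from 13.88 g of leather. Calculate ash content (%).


Ash% = 0.783 / 13.88 x 100
Ash% = 5.64%


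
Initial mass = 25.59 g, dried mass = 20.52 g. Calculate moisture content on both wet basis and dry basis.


Wet basis = 19.8%
Dry basis = 24.7%

Moisture lost = 25.59 - 20.52 = 5.07 g
Wet basis MC = 5.07 / 25.59 x 100 = 19.8%
Dry basis MC = 5.07 / 20.52 x 100 = 24.7%


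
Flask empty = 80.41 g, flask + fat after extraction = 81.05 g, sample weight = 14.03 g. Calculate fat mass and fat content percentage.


Fat mass = 81.05 - 80.41 = 0.64 g
Fat% = 0.64 / 14.03 x 100 = 4.6%


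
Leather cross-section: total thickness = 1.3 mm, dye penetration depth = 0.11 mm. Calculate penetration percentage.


8.5%

Penetration% = 0.11 / 1.3 x 100
Penetration = 8.5%


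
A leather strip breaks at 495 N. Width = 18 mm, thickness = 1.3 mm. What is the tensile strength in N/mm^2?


Cross-sectional area = 18 x 1.3 = 23.4 mm^2
Tensile strength = 495 / 23.4 = 21.15 N/mm^2


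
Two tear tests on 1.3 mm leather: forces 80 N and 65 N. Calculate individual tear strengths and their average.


Tear 1 = 61.5 N/mm
Tear 2 = 50.0 N/mm
Average = 55.8 N/mm

Tear 1 = 80 / 1.3 = 61.5 N/mm
Tear 2 = 65 / 1.3 = 50.0 N/mm
Average = (61.5 + 50.0) / 2 = 55.8 N/mm


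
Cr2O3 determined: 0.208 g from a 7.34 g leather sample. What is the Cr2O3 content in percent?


2.83%


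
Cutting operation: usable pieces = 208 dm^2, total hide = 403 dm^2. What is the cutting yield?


Yield = usable / total x 100
Yield = 208 / 403 x 100 = 51.6%


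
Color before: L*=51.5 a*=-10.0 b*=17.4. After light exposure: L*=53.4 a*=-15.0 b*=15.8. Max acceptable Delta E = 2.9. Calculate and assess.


dL = 1.9, da = -5.0, db = -1.6
dE = sqrt((1.9)^2 + (-5.0)^2 + (-1.6)^2) = 5.58
Max = 2.9
Passes: No


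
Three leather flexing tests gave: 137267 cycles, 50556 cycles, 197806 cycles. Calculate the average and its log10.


Average = (137267 + 50556 + 197806) / 3 = 128543 cycles
log10(128543) = 5.11


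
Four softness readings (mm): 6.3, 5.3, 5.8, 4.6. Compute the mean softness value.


Sum = 6.3 + 5.3 + 5.8 + 4.6
Mean = 22.0 / 4 = 5.50 mm


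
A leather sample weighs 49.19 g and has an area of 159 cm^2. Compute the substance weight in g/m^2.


3093.7 g/m^2

Substance weight = mass / area x 10000
SW = 49.19 / 159 x 10000
SW = 3093.7 g/m^2


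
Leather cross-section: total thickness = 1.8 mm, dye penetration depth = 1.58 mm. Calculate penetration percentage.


Penetration% = 1.58 / 1.8 x 100
Penetration = 87.8%


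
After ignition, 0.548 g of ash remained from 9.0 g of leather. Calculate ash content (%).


6.09%

Ash% = 0.548 / 9.0 x 100
Ash% = 6.09%


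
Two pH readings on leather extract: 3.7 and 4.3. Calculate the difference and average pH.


Difference = 0.6
Average pH = 4.00

Difference = |3.7 - 4.3| = 0.6
Average = (3.7 + 4.3) / 2 = 4.00


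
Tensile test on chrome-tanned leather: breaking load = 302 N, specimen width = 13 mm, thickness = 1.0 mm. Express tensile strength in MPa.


Cross-section = 13 x 1.0 = 13.0 mm^2
TS = 302 / 13.0 = 23.23 MPa
(1 N/mm^2 = 1 MPa)


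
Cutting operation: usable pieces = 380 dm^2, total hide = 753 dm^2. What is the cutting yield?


50.5%

Yield = usable / total x 100
Yield = 380 / 753 x 100 = 50.5%


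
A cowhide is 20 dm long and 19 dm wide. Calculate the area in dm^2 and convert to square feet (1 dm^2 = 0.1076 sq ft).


380 dm^2
40.89 sq ft

Area = 20 x 19 = 380 dm^2
Conversion: 380 x 0.1076 = 40.89 sq ft


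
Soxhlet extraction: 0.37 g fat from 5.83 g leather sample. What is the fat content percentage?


Fat content = 0.37 / 5.83 x 100
Fat = 6.3%


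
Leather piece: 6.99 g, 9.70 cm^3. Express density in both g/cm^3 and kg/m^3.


0.721 g/cm^3
721 kg/m^3


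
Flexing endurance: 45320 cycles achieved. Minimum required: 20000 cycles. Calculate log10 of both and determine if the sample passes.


log10(45320) = 4.66
log10(20000) = 4.30
Passes: Yes


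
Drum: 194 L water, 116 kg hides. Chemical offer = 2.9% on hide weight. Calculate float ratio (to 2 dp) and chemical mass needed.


Float ratio = 1.67
Chemical needed = 3.364 kg


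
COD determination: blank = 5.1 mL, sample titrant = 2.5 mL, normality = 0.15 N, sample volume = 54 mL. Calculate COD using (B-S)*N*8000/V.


57.8 mg/L

COD = (5.1 - 2.5) x 0.15 x 8000 / 54
COD = 2.6 x 0.15 x 8000 / 54
COD = 57.8 mg/L


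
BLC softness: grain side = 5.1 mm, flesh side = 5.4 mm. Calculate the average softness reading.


5.25 mm

Average = (5.1 + 5.4) / 2
Average = 5.25 mm


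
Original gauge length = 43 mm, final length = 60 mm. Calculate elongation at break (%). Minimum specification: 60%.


Elongation = 39.5%
Meets spec: No

Extension = 60 - 43 = 17 mm
Elongation = 17 / 43 x 100 = 39.5%
Minimum required: 60%
Meets specification: No


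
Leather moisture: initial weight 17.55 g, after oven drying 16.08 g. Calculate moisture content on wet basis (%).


8.4%

Moisture = 17.55 - 16.08 = 1.47 g
MC = 1.47 / 17.55 x 100 = 8.4%


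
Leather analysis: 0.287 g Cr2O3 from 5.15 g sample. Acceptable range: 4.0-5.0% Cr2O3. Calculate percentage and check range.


Cr2O3% = 0.287 / 5.15 x 100 = 5.57%
Acceptable range: 4.0 to 5.0%
Within range: No


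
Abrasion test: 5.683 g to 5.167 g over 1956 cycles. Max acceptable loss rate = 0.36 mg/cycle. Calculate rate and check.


Loss = 5.683 - 5.167 = 0.516 g
Rate = 0.516 g / 1956 cycles x 1000 = 0.264 mg/cycle
Max = 0.36 mg/cycle
Passes: Yes


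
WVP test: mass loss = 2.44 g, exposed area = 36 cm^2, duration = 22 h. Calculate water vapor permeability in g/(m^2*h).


30.81 g/(m^2*h)

WVP = mass_loss / (area x time) x 10000
WVP = 2.44 / (36 x 22) x 10000
WVP = 2.44 / 792 x 10000 = 30.81 g/(m^2*h)


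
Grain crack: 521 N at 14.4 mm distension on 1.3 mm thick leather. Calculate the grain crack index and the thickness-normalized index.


Crack index = 36.2 N/mm
Normalized index = 27.8 N/mm per mm


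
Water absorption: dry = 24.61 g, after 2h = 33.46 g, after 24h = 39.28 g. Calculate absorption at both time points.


2h absorption = 36.0%
24h absorption = 59.6%

WA (2h) = (33.46 - 24.61) / 24.61 x 100 = 36.0%
WA (24h) = (39.28 - 24.61) / 24.61 x 100 = 59.6%


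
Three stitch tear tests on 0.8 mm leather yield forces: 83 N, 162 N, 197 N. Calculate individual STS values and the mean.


STS1 = 103.8 N/mm
STS2 = 202.5 N/mm
STS3 = 246.3 N/mm
Mean = 184.2 N/mm

STS1 = 83 / 0.8 = 103.8 N/mm
STS2 = 162 / 0.8 = 202.5 N/mm
STS3 = 197 / 0.8 = 246.3 N/mm
Mean = (103.8 + 202.5 + 246.3) / 3 = 184.2 N/mm


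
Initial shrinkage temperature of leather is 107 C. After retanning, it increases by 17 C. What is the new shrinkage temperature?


New Ts = 107 + 17 = 124 C


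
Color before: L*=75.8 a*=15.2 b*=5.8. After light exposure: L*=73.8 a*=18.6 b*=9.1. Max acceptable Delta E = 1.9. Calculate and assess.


dL = -2.0, da = 3.4, db = 3.3
dE = sqrt((-2.0)^2 + (3.4)^2 + (3.3)^2) = 5.14
Max = 1.9
Passes: No


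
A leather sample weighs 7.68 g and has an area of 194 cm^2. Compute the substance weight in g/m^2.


395.9 g/m^2


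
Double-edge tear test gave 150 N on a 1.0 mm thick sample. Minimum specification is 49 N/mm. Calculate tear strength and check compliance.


Tear strength = 150 / 1.0 = 150.0 N/mm
Required minimum = 49 N/mm
Compliant: Yes


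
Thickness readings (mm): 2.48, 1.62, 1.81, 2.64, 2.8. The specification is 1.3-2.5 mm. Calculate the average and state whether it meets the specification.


Average = 2.27 mm
Within specification: Yes

Sum = 11.35
Average = 11.35 / 5 = 2.27 mm
Specification range: 1.3 to 2.5 mm
Within spec: Yes


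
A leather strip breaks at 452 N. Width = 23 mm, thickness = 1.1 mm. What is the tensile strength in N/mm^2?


Cross-sectional area = 23 x 1.1 = 25.3 mm^2
Tensile strength = 452 / 25.3 = 17.87 N/mm^2


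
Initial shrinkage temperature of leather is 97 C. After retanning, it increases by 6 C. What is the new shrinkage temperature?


103 C

New Ts = 97 + 6 = 103 C


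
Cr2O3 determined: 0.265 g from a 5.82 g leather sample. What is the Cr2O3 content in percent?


4.55%


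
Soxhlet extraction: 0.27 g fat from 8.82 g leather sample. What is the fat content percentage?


3.1%

Fat content = 0.27 / 8.82 x 100
Fat = 3.1%


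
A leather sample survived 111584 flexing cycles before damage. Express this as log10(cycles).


5.05


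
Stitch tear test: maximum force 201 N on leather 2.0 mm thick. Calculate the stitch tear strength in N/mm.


100.5 N/mm

Stitch tear strength = force / thickness
STS = 201 / 2.0 = 100.5 N/mm


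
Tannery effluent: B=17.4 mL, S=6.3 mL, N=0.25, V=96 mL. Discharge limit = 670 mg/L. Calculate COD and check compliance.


COD = 231.3 mg/L
Compliant: Yes

COD = (17.4 - 6.3) x 0.25 x 8000 / 96 = 231.3 mg/L
Limit: 670 mg/L
Compliant: Yes


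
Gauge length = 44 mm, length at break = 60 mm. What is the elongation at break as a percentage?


36.4%


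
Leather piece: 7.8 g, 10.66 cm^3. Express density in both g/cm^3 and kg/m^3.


Density = 7.8 / 10.66 = 0.732 g/cm^3
Convert: 0.732 x 1000 = 732 kg/m^3


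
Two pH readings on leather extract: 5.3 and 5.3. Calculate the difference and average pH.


Difference = 0.0
Average pH = 5.30

Difference = |5.3 - 5.3| = 0.0
Average = (5.3 + 5.3) / 2 = 5.30


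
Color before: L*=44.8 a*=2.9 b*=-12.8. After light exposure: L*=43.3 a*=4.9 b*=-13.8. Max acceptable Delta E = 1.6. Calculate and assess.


Delta E = 2.69
Passes: No

dL = -1.5, da = 2.0, db = -1.0
dE = sqrt((-1.5)^2 + (2.0)^2 + (-1.0)^2) = 2.69
Max = 1.6
Passes: No


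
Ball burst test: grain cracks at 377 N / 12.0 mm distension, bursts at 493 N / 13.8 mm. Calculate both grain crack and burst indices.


Crack index = 377 / 12.0 = 31.4 N/mm
Burst index = 493 / 13.8 = 35.7 N/mm


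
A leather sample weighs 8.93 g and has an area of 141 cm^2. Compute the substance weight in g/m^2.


Substance weight = mass / area x 10000
SW = 8.93 / 141 x 10000
SW = 633.3 g/m^2


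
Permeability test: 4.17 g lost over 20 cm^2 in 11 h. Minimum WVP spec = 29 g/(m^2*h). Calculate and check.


WVP = 4.17 / (20 x 11) x 10000 = 189.55 g/(m^2*h)
Minimum: 29 g/(m^2*h)
Meets spec: Yes


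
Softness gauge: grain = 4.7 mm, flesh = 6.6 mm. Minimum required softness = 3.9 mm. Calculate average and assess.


Average = (4.7 + 6.6) / 2 = 5.65 mm
Minimum = 3.9 mm
Meets requirement: Yes


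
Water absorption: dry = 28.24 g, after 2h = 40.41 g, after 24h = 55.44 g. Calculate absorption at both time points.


2h absorption = 43.1%
24h absorption = 96.3%

WA (2h) = (40.41 - 28.24) / 28.24 x 100 = 43.1%
WA (24h) = (55.44 - 28.24) / 28.24 x 100 = 96.3%


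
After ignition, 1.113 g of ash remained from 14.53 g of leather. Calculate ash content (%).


Ash% = 1.113 / 14.53 x 100
Ash% = 7.66%


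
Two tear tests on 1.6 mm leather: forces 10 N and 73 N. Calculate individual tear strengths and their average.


Tear 1 = 6.3 N/mm
Tear 2 = 45.6 N/mm
Average = 26.0 N/mm


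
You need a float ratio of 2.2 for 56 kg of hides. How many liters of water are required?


123.2 L

Water = hide weight x target ratio
Water = 56 x 2.2 = 123.2 L


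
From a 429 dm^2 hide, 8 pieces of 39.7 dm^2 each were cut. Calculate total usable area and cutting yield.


Usable area = 317.6 dm^2
Yield = 74.0%


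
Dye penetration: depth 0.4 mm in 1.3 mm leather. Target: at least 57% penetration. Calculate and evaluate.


Penetration = 30.8%
Meets target: No


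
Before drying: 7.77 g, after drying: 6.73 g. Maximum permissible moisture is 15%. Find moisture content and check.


MC = (7.77 - 6.73) / 7.77 x 100 = 13.4%
Maximum: 15%
Acceptable: Yes


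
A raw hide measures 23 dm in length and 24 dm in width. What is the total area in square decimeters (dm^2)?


Area = length x width
Area = 23 x 24 = 552 dm^2


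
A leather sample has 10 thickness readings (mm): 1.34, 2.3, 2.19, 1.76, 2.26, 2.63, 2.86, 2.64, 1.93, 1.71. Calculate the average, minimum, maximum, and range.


Average = 2.16 mm
Min = 1.34 mm
Max = 2.86 mm
Range = 1.52 mm


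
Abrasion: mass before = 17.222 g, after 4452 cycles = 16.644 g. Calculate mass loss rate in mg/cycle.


0.130 mg/cycle

Mass loss = 17.222 - 16.644 = 0.578 g
Rate = 0.578 / 4452 x 1000 = 0.130 mg/cycle


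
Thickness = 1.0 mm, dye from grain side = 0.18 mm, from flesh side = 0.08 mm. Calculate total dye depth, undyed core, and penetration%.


Total dyed = 0.26 mm
Undyed core = 0.74 mm
Penetration = 26.0%


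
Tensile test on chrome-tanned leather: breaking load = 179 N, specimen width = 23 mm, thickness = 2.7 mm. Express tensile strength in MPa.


2.88 MPa

Cross-section = 23 x 2.7 = 62.1 mm^2
TS = 179 / 62.1 = 2.88 MPa
(1 N/mm^2 = 1 MPa)


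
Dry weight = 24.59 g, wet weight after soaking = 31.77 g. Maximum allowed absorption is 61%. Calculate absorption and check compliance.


WA = (31.77 - 24.59) / 24.59 x 100 = 29.2%
Maximum allowed: 61%
Compliant: Yes


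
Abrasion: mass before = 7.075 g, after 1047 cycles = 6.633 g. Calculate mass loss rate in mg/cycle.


Mass loss = 7.075 - 6.633 = 0.442 g
Rate = 0.442 / 1047 x 1000 = 0.422 mg/cycle


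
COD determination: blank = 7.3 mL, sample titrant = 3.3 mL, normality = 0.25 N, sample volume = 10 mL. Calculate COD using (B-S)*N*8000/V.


COD = (7.3 - 3.3) x 0.25 x 8000 / 10
COD = 4.0 x 0.25 x 8000 / 10
COD = 800.0 mg/L


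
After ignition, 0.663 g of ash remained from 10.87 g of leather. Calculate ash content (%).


6.10%

Ash% = 0.663 / 10.87 x 100
Ash% = 6.10%


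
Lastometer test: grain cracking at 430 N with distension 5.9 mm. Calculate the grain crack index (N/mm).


72.9 N/mm

Grain crack index = force / distension
Index = 430 / 5.9 = 72.9 N/mm


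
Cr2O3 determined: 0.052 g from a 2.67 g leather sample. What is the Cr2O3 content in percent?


Cr2O3% = 0.052 / 2.67 x 100
Cr2O3% = 1.95%


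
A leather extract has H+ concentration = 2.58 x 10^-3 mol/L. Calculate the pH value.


pH = 2.59

pH = -log10[H+]
pH = -log10(2.58 x 10^-3) = 2.59


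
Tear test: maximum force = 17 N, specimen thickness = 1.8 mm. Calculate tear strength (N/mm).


9.4 N/mm

Tear strength = force / thickness
Tear = 17 / 1.8 = 9.4 N/mm


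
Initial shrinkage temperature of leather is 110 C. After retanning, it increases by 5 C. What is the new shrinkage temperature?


115 C


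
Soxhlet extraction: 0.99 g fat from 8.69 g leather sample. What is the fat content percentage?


11.4%

Fat content = 0.99 / 8.69 x 100
Fat = 11.4%


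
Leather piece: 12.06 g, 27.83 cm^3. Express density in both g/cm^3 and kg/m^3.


Density = 12.06 / 27.83 = 0.433 g/cm^3
Convert: 0.433 x 1000 = 433 kg/m^3


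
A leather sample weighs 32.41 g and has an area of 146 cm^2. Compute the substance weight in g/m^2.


Substance weight = mass / area x 10000
SW = 32.41 / 146 x 10000
SW = 2219.9 g/m^2


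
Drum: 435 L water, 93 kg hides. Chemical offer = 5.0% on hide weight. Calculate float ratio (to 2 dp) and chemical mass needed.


Float ratio = 435 / 93 = 4.68
Chemical = 93 x 5.0 / 100 = 4.65 kg


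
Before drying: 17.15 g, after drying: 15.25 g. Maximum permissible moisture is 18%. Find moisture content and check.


Moisture content = 11.1%
Acceptable: Yes

MC = (17.15 - 15.25) / 17.15 x 100 = 11.1%
Maximum: 18%
Acceptable: Yes


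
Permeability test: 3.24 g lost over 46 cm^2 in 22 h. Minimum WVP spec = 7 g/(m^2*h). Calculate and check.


WVP = 32.02 g/(m^2*h)
Meets specification: Yes

WVP = 3.24 / (46 x 22) x 10000 = 32.02 g/(m^2*h)
Minimum: 7 g/(m^2*h)
Meets spec: Yes


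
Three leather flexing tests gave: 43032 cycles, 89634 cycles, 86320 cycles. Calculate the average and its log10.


Average = 72995 cycles
log10 = 4.86

Average = (43032 + 89634 + 86320) / 3 = 72995 cycles
log10(72995) = 4.86


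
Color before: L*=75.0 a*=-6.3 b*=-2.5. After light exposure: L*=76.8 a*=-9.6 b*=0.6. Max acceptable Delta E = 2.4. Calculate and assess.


Delta E = 4.87
Passes: No

dL = 1.8, da = -3.3, db = 3.1
dE = sqrt((1.8)^2 + (-3.3)^2 + (3.1)^2) = 4.87
Max = 2.4
Passes: No


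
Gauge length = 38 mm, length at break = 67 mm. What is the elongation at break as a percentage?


76.3%


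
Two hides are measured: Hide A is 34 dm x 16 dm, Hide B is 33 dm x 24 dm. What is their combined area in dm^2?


1336 dm^2


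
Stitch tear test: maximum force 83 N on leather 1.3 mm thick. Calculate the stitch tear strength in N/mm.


63.8 N/mm

Stitch tear strength = force / thickness
STS = 83 / 1.3 = 63.8 N/mm


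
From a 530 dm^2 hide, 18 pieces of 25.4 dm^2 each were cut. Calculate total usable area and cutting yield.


Usable area = 457.2 dm^2
Yield = 86.3%


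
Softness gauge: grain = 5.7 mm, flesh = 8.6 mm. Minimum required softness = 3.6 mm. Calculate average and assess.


Average softness = 7.15 mm
Meets requirement: Yes

Average = (5.7 + 8.6) / 2 = 7.15 mm
Minimum = 3.6 mm
Meets requirement: Yes


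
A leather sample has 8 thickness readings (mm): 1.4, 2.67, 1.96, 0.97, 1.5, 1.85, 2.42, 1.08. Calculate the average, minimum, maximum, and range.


Average = 1.73 mm
Min = 0.97 mm
Max = 2.67 mm
Range = 1.70 mm

Sum = 13.85
Average = 13.85 / 8 = 1.73 mm
Minimum = 0.97 mm
Maximum = 2.67 mm
Range = 2.67 - 0.97 = 1.70 mm


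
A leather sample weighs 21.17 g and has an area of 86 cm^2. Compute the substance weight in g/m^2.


2461.6 g/m^2

Substance weight = mass / area x 10000
SW = 21.17 / 86 x 10000
SW = 2461.6 g/m^2


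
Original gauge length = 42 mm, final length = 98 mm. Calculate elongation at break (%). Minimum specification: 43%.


Extension = 98 - 42 = 56 mm
Elongation = 56 / 42 x 100 = 133.3%
Minimum required: 43%
Meets specification: Yes


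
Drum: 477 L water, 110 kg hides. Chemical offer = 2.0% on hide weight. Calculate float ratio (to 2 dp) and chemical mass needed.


Float ratio = 477 / 110 = 4.34
Chemical = 110 x 2.0 / 100 = 2.2 kg


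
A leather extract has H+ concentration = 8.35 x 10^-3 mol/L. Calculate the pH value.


pH = 2.08

pH = -log10[H+]
pH = -log10(8.35 x 10^-3) = 2.08


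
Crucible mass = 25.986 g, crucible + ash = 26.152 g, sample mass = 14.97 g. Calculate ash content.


Ash mass = 26.152 - 25.986 = 0.166 g
Ash% = 0.166 / 14.97 x 100 = 1.11%


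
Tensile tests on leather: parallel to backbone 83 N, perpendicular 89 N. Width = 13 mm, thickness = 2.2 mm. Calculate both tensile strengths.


Parallel = 2.90 N/mm^2
Perpendicular = 3.11 N/mm^2


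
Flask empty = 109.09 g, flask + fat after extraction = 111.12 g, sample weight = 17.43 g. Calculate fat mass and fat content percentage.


Fat mass = 111.12 - 109.09 = 2.03 g
Fat% = 2.03 / 17.43 x 100 = 11.6%


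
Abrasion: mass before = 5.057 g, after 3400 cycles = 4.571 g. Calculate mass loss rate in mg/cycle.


0.143 mg/cycle

Mass loss = 5.057 - 4.571 = 0.486 g
Rate = 0.486 / 3400 x 1000 = 0.143 mg/cycle


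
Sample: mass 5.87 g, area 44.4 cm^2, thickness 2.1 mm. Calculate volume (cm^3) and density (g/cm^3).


Thickness in cm = 2.1 / 10 = 0.21 cm
Volume = 44.4 x 0.21 = 9.324 cm^3
Density = 5.87 / 9.324 = 0.630 g/cm^3


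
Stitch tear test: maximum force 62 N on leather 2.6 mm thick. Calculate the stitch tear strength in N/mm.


23.8 N/mm

Stitch tear strength = force / thickness
STS = 62 / 2.6 = 23.8 N/mm


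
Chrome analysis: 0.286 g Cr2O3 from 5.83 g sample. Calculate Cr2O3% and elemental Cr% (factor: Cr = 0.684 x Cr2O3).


Cr2O3% = 0.286 / 5.83 x 100 = 4.91%
Cr% = 4.91 x 0.684 = 3.36%


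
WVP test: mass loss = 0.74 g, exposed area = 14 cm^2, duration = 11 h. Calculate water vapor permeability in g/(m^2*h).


WVP = mass_loss / (area x time) x 10000
WVP = 0.74 / (14 x 11) x 10000
WVP = 0.74 / 154 x 10000 = 48.05 g/(m^2*h)


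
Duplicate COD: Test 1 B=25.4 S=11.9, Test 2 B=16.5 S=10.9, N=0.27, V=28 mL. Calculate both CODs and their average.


COD1 = (25.4 - 11.9) x 0.27 x 8000 / 28 = 1041.4 mg/L
COD2 = (16.5 - 10.9) x 0.27 x 8000 / 28 = 432.0 mg/L
Average = (1041.4 + 432.0) / 2 = 736.7 mg/L


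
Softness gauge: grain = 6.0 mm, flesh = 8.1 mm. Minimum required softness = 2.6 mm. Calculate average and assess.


Average softness = 7.05 mm
Meets requirement: Yes

Average = (6.0 + 8.1) / 2 = 7.05 mm
Minimum = 2.6 mm
Meets requirement: Yes


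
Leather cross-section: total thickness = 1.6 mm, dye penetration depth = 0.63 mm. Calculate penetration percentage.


39.4%

Penetration% = 0.63 / 1.6 x 100
Penetration = 39.4%


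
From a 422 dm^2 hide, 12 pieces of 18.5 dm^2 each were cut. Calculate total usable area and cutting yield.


Total usable = 12 x 18.5 = 222.0 dm^2
Yield = 222.0 / 422 x 100 = 52.6%


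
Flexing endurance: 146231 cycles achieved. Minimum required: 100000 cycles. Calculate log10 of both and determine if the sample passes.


Achieved: log10 = 5.17
Required: log10 = 5.00
Passes: Yes

log10(146231) = 5.17
log10(100000) = 5.00
Passes: Yes


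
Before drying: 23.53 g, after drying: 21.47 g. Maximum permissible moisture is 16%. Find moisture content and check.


MC = (23.53 - 21.47) / 23.53 x 100 = 8.8%
Maximum: 16%
Acceptable: Yes


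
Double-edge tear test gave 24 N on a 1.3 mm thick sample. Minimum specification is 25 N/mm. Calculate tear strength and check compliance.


Tear strength = 18.5 N/mm
Compliant: No

Tear strength = 24 / 1.3 = 18.5 N/mm
Required minimum = 25 N/mm
Compliant: No


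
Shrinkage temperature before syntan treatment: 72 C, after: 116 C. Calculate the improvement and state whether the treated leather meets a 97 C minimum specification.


Improvement = 44 C
Meets 97 C spec: Yes

Improvement = 116 - 72 = 44 C
Spec check: 116 C >= 97 C? Yes


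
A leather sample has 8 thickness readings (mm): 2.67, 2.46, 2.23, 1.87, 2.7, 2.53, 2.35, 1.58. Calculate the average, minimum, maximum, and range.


Average = 2.30 mm
Min = 1.58 mm
Max = 2.7 mm
Range = 1.12 mm


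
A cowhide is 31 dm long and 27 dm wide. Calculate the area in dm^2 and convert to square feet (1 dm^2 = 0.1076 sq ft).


837 dm^2
90.06 sq ft

Area = 31 x 27 = 837 dm^2
Conversion: 837 x 0.1076 = 90.06 sq ft


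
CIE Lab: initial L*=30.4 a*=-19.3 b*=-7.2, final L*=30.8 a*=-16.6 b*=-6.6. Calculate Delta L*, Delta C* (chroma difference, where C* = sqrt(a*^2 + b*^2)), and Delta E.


Delta L* = 30.8 - 30.4 = 0.4
C1* = sqrt((-19.3)^2 + (-7.2)^2) = 20.599
C2* = sqrt((-16.6)^2 + (-6.6)^2) = 17.864
Delta C* = 17.864 - 20.599 = -2.74
Delta E = sqrt((0.4)^2 + (2.7)^2 + (0.6)^2) = 2.79


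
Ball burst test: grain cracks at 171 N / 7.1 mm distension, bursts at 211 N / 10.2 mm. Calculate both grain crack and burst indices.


Crack index = 171 / 7.1 = 24.1 N/mm
Burst index = 211 / 10.2 = 20.7 N/mm


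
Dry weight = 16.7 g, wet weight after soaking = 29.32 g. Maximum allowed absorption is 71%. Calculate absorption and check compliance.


WA = (29.32 - 16.7) / 16.7 x 100 = 75.6%
Maximum allowed: 71%
Compliant: No


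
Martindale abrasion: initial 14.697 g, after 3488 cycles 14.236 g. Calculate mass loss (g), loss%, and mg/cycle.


Mass loss = 0.461 g
Loss = 3.14%
Rate = 0.132 mg/cycle


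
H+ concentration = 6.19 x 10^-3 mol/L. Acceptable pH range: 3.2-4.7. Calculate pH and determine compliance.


pH = -log10(6.19 x 10^-3) = 2.21
Range: 3.2 to 4.7
Compliant: No


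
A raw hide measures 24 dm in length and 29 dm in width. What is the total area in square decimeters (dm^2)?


Area = length x width
Area = 24 x 29 = 696 dm^2


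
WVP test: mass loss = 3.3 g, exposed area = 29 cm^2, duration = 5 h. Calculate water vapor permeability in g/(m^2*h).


227.59 g/(m^2*h)

WVP = mass_loss / (area x time) x 10000
WVP = 3.3 / (29 x 5) x 10000
WVP = 3.3 / 145 x 10000 = 227.59 g/(m^2*h)


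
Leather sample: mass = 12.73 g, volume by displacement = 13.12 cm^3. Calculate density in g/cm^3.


0.970 g/cm^3


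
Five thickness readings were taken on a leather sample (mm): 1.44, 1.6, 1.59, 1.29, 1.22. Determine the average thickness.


Sum = 1.44 + 1.6 + 1.59 + 1.29 + 1.22 = 7.14
Average = 7.14 / 5 = 1.43 mm


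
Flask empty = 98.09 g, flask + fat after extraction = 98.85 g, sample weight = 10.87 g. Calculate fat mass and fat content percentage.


Fat mass = 98.85 - 98.09 = 0.76 g
Fat% = 0.76 / 10.87 x 100 = 7.0%


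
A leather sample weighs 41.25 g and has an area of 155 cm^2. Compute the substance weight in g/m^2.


Substance weight = mass / area x 10000
SW = 41.25 / 155 x 10000
SW = 2661.3 g/m^2


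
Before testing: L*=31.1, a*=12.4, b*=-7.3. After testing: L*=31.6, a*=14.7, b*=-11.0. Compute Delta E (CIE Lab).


dL = 31.6 - 31.1 = 0.5
da = 14.7 - 12.4 = 2.3
db = -11.0 - (-7.3) = -3.7
dE = sqrt((0.5)^2 + (2.3)^2 + (-3.7)^2) = 4.39


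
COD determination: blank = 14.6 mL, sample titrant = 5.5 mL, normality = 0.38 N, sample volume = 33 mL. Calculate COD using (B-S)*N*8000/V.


838.3 mg/L


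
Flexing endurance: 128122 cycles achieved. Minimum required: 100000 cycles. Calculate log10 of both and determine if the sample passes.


Achieved: log10 = 5.11
Required: log10 = 5.00
Passes: Yes


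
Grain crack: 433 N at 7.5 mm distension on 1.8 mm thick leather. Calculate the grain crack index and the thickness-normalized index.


Crack index = 433 / 7.5 = 57.7 N/mm
Normalized = 57.7 / 1.8 = 32.1 N/mm per mm


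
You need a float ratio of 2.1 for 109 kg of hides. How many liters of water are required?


Water = hide weight x target ratio
Water = 109 x 2.1 = 228.9 L


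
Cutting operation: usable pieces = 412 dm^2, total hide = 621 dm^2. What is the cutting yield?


66.3%

Yield = usable / total x 100
Yield = 412 / 621 x 100 = 66.3%


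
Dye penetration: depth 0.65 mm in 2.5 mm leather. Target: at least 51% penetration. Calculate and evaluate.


Penetration = 0.65 / 2.5 x 100 = 26.0%
Target: 51%
Meets target: No


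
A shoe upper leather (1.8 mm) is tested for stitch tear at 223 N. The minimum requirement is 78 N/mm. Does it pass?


STS = 123.9 N/mm
Passes: Yes


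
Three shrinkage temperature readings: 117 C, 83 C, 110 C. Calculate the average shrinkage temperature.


Average = (117 + 83 + 110) / 3
Average = 310 / 3 = 103.3 C


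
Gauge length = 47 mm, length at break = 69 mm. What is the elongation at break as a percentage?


Extension = 69 - 47 = 22 mm
Elongation = 22 / 47 x 100 = 46.8%


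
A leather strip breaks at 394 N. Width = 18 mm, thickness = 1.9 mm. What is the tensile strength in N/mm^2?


Cross-sectional area = 18 x 1.9 = 34.2 mm^2
Tensile strength = 394 / 34.2 = 11.52 N/mm^2


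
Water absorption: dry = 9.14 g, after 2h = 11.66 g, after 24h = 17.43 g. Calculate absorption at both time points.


2h absorption = 27.6%
24h absorption = 90.7%

WA (2h) = (11.66 - 9.14) / 9.14 x 100 = 27.6%
WA (24h) = (17.43 - 9.14) / 9.14 x 100 = 90.7%


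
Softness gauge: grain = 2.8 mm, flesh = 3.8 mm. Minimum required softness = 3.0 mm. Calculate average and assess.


Average = (2.8 + 3.8) / 2 = 3.30 mm
Minimum = 3.0 mm
Meets requirement: Yes


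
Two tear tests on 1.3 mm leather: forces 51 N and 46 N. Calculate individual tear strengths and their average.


Tear 1 = 51 / 1.3 = 39.2 N/mm
Tear 2 = 46 / 1.3 = 35.4 N/mm
Average = (39.2 + 35.4) / 2 = 37.3 N/mm


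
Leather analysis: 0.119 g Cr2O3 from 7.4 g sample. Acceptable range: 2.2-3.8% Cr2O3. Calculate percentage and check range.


Cr2O3 = 1.61%
Within range: No

Cr2O3% = 0.119 / 7.4 x 100 = 1.61%
Acceptable range: 2.2 to 3.8%
Within range: No


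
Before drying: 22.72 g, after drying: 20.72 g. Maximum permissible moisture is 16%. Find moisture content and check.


MC = (22.72 - 20.72) / 22.72 x 100 = 8.8%
Maximum: 16%
Acceptable: Yes
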